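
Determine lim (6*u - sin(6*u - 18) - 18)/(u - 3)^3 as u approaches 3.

36

Direct substitution gives 0/0.
Apply L'Hôpital: lim (6 - 6*cos(6*u - 18))/(3*(u - 3)^2), still 0/0.
Apply L'Hôpital: lim (36*sin(6*u - 18))/(6*u - 18), still 0/0.
After 3 applications of L'Hôpital's rule the quotient is (216*cos(6*u - 18))/(6); substituting u = 3 gives 36.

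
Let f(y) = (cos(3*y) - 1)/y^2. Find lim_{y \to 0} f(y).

Direct substitution gives 0/0.
Apply L'Hôpital: lim (-3*sin(3*y))/(2*y), still 0/0.
After 2 applications of L'Hôpital's rule the quotient is (-9*cos(3*y))/(2); substituting y = 0 gives -9/2.

-9/2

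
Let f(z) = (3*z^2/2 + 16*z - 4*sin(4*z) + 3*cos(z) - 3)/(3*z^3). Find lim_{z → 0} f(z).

Substitution gives 0/0 (the numerator vanishes to order 3).
Expand each term to order z^3: the coefficient of z^3 in -4·sin(4z) is 128/3 and in 3·cos(z) is 0.
Lower-order terms cancel with the polynomial part, so the numerator is (128/3)·z^3 + o(z^3), and the limit is (128/3)/(3) = 128/9.

128/9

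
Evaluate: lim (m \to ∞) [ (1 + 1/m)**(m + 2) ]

Let L be the limit and take ln: ln L = lim (m + 2)·ln(1 + 1/m) = lim (m + 2)·(1/m + O(1/m²)) = 1.
Hence L = e^(1).

e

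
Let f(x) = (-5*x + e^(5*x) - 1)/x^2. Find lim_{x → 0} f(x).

Direct substitution gives 0/0.
Apply L'Hôpital: lim (5*e^(5*x) - 5)/(2*x), still 0/0.
After 2 applications of L'Hôpital's rule the quotient is (25*e^(5*x))/(2); substituting x = 0 gives 25/2.

25/2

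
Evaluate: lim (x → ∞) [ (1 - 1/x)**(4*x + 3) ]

Write it as [(1 - 1/x)^x]^(4) · (1 - 1/x)^(3). The bracketed term tends to e^(-1) and the second factor to 1, so the limit is e^(-4).

e^(-4)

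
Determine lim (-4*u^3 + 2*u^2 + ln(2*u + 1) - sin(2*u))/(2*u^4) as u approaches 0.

-2

Substitution gives 0/0; apply L'Hôpital's rule 4 times.
After differentiating numerator and denominator 4 times the quotient is (-16*sin(2*u) - 96/(2*u + 1)^4)/(48); at u = 0 this is -2.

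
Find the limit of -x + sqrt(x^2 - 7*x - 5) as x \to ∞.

-7/2

This has the form ∞ − ∞. Multiply and divide by the conjugate √(x^2 - 7*x - 5) + x.
That gives (-7x - 5) / (√(x^2 - 7*x - 5) + x).
Divide numerator and denominator by x: the limit is -7/(2·1) = -7/2.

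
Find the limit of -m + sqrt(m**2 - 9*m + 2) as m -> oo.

An ∞ − ∞ form. Rationalising with the conjugate, the difference becomes (-9m + 2) / (√(m^2 - 9*m + 2) + m).
For large m the denominator behaves like 2·m, so the quotient tends to -9/2 = -9/2.

-9/2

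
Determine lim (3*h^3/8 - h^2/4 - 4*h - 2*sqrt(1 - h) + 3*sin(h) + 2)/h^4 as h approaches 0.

5/64

Substitution gives 0/0; apply L'Hôpital's rule 4 times.
After differentiating numerator and denominator 4 times the quotient is (3*sin(h) + 15/(8*(1 - h)^(7/2)))/(24); at h = 0 this is 5/64.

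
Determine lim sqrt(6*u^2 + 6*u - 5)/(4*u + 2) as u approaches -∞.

For large |u|, √(6*u^2 + 6*u - 5) ≈ √6·|u| and the denominator ≈ 4u.
Since u → −∞, |u| = −u, giving −√6/(4) = -√(6)/4.

-√(6)/4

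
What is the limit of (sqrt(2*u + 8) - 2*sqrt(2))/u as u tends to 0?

√(2)/4

Substitution gives 0/0. Multiply numerator and denominator by the conjugate √(8 + 2u) + √8.
The numerator becomes (8 + 2u) − 8 = 2u, so the expression simplifies to 2/(√(8 + 2u) + √8).
Letting u → 0 gives 2/(2√8) = √(2)/4.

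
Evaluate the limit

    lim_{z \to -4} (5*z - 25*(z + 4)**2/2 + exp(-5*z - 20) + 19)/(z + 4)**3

-125/6

Direct substitution gives 0/0.
Apply L'Hôpital: lim (-25*z - 5*e^(-5*z - 20) - 95)/(3*(z + 4)^2), still 0/0.
Apply L'Hôpital: lim (25*e^(-5*z - 20) - 25)/(6*z + 24), still 0/0.
After 3 applications of L'Hôpital's rule the quotient is (-125*e^(-5*z - 20))/(6); substituting z = -4 gives -125/6.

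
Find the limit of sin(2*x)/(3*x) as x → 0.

Substitution gives 0/0.
Write it as (2/3)·sin(2x)/(2x); since sin(u)/u → 1, the limit is 2/3.

2/3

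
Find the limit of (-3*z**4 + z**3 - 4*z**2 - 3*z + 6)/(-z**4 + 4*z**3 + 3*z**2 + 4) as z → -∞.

Numerator and denominator both have degree 4.
Dividing every term by z^4, all lower-order terms vanish and the limit is the ratio of leading coefficients, -3/(-1) = 3.

3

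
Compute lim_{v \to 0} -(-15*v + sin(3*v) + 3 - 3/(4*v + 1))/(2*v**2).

24

Substitution gives 0/0 (the numerator vanishes to order 2).
Expand each term to order v^2: the coefficient of v^2 in sin(3v) is 0 and in -3·1/(1 + 4v) is -48.
Lower-order terms cancel with the polynomial part, so the numerator is (-48)·v^2 + o(v^2), and the limit is (-48)/(-2) = 24.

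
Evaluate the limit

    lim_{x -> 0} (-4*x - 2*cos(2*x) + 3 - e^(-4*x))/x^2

Substitution gives 0/0 (the numerator vanishes to order 2).
Expand each term to order x^2: the coefficient of x^2 in -2·cos(2x) is 4 and in −e^(-4x) is -8.
Lower-order terms cancel with the polynomial part, so the numerator is (-4)·x^2 + o(x^2), and the limit is (-4)/(1) = -4.

-4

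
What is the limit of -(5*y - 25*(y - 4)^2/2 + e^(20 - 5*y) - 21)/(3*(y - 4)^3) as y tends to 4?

125/18

Direct substitution gives 0/0.
Apply L'Hôpital: lim (-25*y - 5*e^(20 - 5*y) + 105)/(-9*(y - 4)^2), still 0/0.
Apply L'Hôpital: lim (25*e^(20 - 5*y) - 25)/(72 - 18*y), still 0/0.
After 3 applications of L'Hôpital's rule the quotient is (-125*e^(20 - 5*y))/(-18); substituting y = 4 gives 125/18.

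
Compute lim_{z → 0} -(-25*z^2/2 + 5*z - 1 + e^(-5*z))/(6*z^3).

125/36

Direct substitution gives 0/0.
Apply L'Hôpital: lim (-25*z + 5 - 5*e^(-5*z))/(-18*z^2), still 0/0.
Apply L'Hôpital: lim (-25 + 25*e^(-5*z))/(-36*z), still 0/0.
After 3 applications of L'Hôpital's rule the quotient is (-125*e^(-5*z))/(-36); substituting z = 0 gives 125/36.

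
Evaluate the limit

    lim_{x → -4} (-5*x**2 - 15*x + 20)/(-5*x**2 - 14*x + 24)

25/26

Direct substitution gives 0/0, so factor. Both numerator and denominator have (x + 4) as a factor.
After cancelling, the expression reduces to (5 - 5*x)/(6 - 5*x).
Substituting x = -4 gives 25/26.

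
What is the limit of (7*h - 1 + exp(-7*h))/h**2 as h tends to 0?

49/2

Direct substitution gives 0/0.
Apply L'Hôpital: lim (7 - 7*e^(-7*h))/(2*h), still 0/0.
After 2 applications of L'Hôpital's rule the quotient is (49*e^(-7*h))/(2); substituting h = 0 gives 49/2.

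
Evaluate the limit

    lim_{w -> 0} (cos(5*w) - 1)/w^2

Direct substitution gives 0/0.
Apply L'Hôpital: lim (-5*sin(5*w))/(2*w), still 0/0.
After 2 applications of L'Hôpital's rule the quotient is (-25*cos(5*w))/(2); substituting w = 0 gives -25/2.

-25/2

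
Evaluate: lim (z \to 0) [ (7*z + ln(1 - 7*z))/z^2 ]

-49/2

Direct substitution gives 0/0.
Apply L'Hôpital: lim (7 - 7/(1 - 7*z))/(2*z), still 0/0.
After 2 applications of L'Hôpital's rule the quotient is (-49/(1 - 7*z)^2)/(2); substituting z = 0 gives -49/2.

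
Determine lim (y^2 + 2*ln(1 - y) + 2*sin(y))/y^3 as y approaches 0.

Substitution gives 0/0 (the numerator vanishes to order 3).
Expand each term to order y^3: the coefficient of y^3 in 2·ln(1 - y) is -2/3 and in 2·sin(y) is -1/3.
Lower-order terms cancel with the polynomial part, so the numerator is (-1)·y^3 + o(y^3), and the limit is (-1)/(1) = -1.

-1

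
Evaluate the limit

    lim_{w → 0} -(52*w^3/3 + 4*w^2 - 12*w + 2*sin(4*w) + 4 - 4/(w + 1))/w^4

Substitution gives 0/0 (the numerator vanishes to order 4).
Expand each term to order w^4: the coefficient of w^4 in -4·1/(1 + w) is -4 and in 2·sin(4w) is 0.
Lower-order terms cancel with the polynomial part, so the numerator is (-4)·w^4 + o(w^4), and the limit is (-4)/(-1) = 4.

4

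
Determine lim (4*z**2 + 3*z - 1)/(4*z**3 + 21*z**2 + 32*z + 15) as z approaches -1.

-5/2

Direct substitution gives 0/0, so factor. Both numerator and denominator have (z + 1) as a factor.
After cancelling, the expression reduces to (4*z - 1)/(4*z^2 + 17*z + 15).
Substituting z = -1 gives -5/2.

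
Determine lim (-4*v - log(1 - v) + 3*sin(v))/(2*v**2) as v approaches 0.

1/4

Substitution gives 0/0 (the numerator vanishes to order 2).
Expand each term to order v^2: the coefficient of v^2 in −ln(1 - v) is 1/2 and in 3·sin(v) is 0.
Lower-order terms cancel with the polynomial part, so the numerator is (1/2)·v^2 + o(v^2), and the limit is (1/2)/(2) = 1/4.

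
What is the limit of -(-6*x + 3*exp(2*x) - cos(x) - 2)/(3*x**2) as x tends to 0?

-13/6

Substitution gives 0/0 (the numerator vanishes to order 2).
Expand each term to order x^2: the coefficient of x^2 in −cos(x) is 1/2 and in 3·e^(2x) is 6.
Lower-order terms cancel with the polynomial part, so the numerator is (13/2)·x^2 + o(x^2), and the limit is (13/2)/(-3) = -13/6.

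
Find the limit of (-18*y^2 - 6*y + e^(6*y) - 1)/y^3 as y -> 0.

36

Direct substitution gives 0/0.
Apply L'Hôpital: lim (-36*y + 6*e^(6*y) - 6)/(3*y^2), still 0/0.
Apply L'Hôpital: lim (36*e^(6*y) - 36)/(6*y), still 0/0.
After 3 applications of L'Hôpital's rule the quotient is (216*e^(6*y))/(6); substituting y = 0 gives 36.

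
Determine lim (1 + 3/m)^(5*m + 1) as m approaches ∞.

Let L be the limit and take ln: ln L = lim (5m + 1)·ln(1 + 3/m) = lim (5m + 1)·(3/m + O(1/m²)) = 15.
Hence L = e^(15).

e^(15)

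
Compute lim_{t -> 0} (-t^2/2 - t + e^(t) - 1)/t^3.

1/6

Direct substitution gives 0/0.
Apply L'Hôpital: lim (-t + e^(t) - 1)/(3*t^2), still 0/0.
Apply L'Hôpital: lim (e^(t) - 1)/(6*t), still 0/0.
After 3 applications of L'Hôpital's rule the quotient is (e^(t))/(6); substituting t = 0 gives 1/6.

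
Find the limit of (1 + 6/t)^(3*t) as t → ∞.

e^(18)

The base → 1 and the exponent → ∞: a 1^∞ form.
Take logarithms: (3t)·ln(1 + 6/t). Since ln(1+u) ~ u for small u, this behaves like (3t)·(6/t) → 18.
So the limit is e^(18).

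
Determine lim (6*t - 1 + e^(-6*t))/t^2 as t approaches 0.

Direct substitution gives 0/0.
Apply L'Hôpital: lim (6 - 6*e^(-6*t))/(2*t), still 0/0.
After 2 applications of L'Hôpital's rule the quotient is (36*e^(-6*t))/(2); substituting t = 0 gives 18.

18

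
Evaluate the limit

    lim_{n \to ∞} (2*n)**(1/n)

1

Base → ∞ and exponent → 0: an ∞^0 form.
Take logs: (1/n)·ln(2·n^1) = (ln 2 + 1·ln n)/n → 0.
So the limit is e^0 = 1.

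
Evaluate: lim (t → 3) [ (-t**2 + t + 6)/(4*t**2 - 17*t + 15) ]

Direct substitution gives 0/0, so factor. Both numerator and denominator have (t - 3) as a factor.
After cancelling, the expression reduces to (-t - 2)/(4*t - 5).
Substituting t = 3 gives -5/7.

-5/7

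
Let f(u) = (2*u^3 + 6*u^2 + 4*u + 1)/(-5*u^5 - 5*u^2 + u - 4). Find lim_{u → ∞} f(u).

The denominator has degree 5 and the numerator degree 3. Dividing numerator and denominator by u^5 sends every term to 0 except the leading denominator term, so the limit is 0.

0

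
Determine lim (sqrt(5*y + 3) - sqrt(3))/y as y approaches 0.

5*√(3)/6

Substitution gives 0/0. Multiply numerator and denominator by the conjugate √(3 + 5y) + √3.
The numerator becomes (3 + 5y) − 3 = 5y, so the expression simplifies to 5/(√(3 + 5y) + √3).
Letting y → 0 gives 5/(2√3) = 5*√(3)/6.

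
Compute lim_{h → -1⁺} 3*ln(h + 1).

-∞

As h → -1⁺, h + 1 → 0⁺ and ln(h + 1) → −∞.
Multiplying by 3 gives -∞.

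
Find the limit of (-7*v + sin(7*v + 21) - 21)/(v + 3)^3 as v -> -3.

-343/6

Direct substitution gives 0/0.
Apply L'Hôpital: lim (7*cos(7*v + 21) - 7)/(3*(v + 3)^2), still 0/0.
Apply L'Hôpital: lim (-49*sin(7*v + 21))/(6*v + 18), still 0/0.
After 3 applications of L'Hôpital's rule the quotient is (-343*cos(7*v + 21))/(6); substituting v = -3 gives -343/6.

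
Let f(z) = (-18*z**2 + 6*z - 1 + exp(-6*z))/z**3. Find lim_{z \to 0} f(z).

-36

Direct substitution gives 0/0.
Apply L'Hôpital: lim (-36*z + 6 - 6*e^(-6*z))/(3*z^2), still 0/0.
Apply L'Hôpital: lim (-36 + 36*e^(-6*z))/(6*z), still 0/0.
After 3 applications of L'Hôpital's rule the quotient is (-216*e^(-6*z))/(6); substituting z = 0 gives -36.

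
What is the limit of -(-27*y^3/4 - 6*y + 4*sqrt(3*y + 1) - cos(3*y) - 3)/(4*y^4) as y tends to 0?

513/128

Substitution gives 0/0; apply L'Hôpital's rule 4 times.
After differentiating numerator and denominator 4 times the quotient is (-81*cos(3*y) - 1215/(4*(3*y + 1)^(7/2)))/(-96); at y = 0 this is 513/128.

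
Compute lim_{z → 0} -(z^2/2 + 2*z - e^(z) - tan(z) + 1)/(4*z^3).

Substitution gives 0/0; apply L'Hôpital's rule 3 times.
After differentiating numerator and denominator 3 times the quotient is (-e^(z) - 6*tan(z)^4 - 8*tan(z)^2 - 2)/(-24); at z = 0 this is 1/8.

1/8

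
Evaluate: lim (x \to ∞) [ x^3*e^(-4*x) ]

Write as x^3/e^{4x}, an ∞/∞ form.
Exponential growth dominates any polynomial, so repeated L'Hôpital (or the standard result) gives 0.

0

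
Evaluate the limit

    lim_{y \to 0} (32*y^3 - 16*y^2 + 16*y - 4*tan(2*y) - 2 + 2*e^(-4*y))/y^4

Substitution gives 0/0; apply L'Hôpital's rule 4 times.
After differentiating numerator and denominator 4 times the quotient is (-1536*tan(2*y)^5 - 2560*tan(2*y)^3 - 1024*tan(2*y) + 512*e^(-4*y))/(24); at y = 0 this is 64/3.

64/3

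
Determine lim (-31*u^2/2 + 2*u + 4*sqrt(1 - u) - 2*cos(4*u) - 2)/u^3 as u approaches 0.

Substitution gives 0/0; apply L'Hôpital's rule 3 times.
After differentiating numerator and denominator 3 times the quotient is (-128*sin(4*u) - 3/(2*(1 - u)^(5/2)))/(6); at u = 0 this is -1/4.

-1/4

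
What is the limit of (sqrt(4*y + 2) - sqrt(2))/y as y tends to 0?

A 0/0 form; rationalise with √(2 + 4y) + √2. This collapses the numerator to 4y, leaving 4/(√(2 + 4y) + √2) → 4/(2√2) = √(2).

√(2)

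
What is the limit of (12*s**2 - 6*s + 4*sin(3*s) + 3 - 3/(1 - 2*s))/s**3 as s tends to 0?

Substitution gives 0/0 (the numerator vanishes to order 3).
Expand each term to order s^3: the coefficient of s^3 in 4·sin(3s) is -18 and in -3·1/(1 - 2s) is -24.
Lower-order terms cancel with the polynomial part, so the numerator is (-42)·s^3 + o(s^3), and the limit is (-42)/(1) = -42.

-42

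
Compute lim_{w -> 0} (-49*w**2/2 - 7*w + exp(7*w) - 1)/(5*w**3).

343/30

Direct substitution gives 0/0.
Apply L'Hôpital: lim (-49*w + 7*e^(7*w) - 7)/(15*w^2), still 0/0.
Apply L'Hôpital: lim (49*e^(7*w) - 49)/(30*w), still 0/0.
After 3 applications of L'Hôpital's rule the quotient is (343*e^(7*w))/(30); substituting w = 0 gives 343/30.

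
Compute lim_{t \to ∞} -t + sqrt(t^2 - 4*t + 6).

This has the form ∞ − ∞. Multiply and divide by the conjugate √(t^2 - 4*t + 6) + t.
That gives (-4t + 6) / (√(t^2 - 4*t + 6) + t).
Divide numerator and denominator by t: the limit is -4/(2·1) = -2.

-2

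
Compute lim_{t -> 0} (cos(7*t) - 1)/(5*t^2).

Direct substitution gives 0/0.
Apply L'Hôpital: lim (-7*sin(7*t))/(10*t), still 0/0.
After 2 applications of L'Hôpital's rule the quotient is (-49*cos(7*t))/(10); substituting t = 0 gives -49/10.

-49/10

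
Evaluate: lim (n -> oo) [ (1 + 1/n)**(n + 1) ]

e

The base → 1 and the exponent → ∞: a 1^∞ form.
Take logarithms: (n + 1)·ln(1 + 1/n). Since ln(1+u) ~ u for small u, this behaves like (n)·(1/n) → 1.
So the limit is e^(1).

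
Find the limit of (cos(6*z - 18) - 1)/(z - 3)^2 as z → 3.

-18

Direct substitution gives 0/0.
Apply L'Hôpital: lim (-6*sin(6*z - 18))/(2*z - 6), still 0/0.
After 2 applications of L'Hôpital's rule the quotient is (-36*cos(6*z - 18))/(2); substituting z = 3 gives -18.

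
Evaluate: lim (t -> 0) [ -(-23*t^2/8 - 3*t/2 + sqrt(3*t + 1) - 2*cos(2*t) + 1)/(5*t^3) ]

Substitution gives 0/0; apply L'Hôpital's rule 3 times.
After differentiating numerator and denominator 3 times the quotient is (-16*sin(2*t) + 81/(8*(3*t + 1)^(5/2)))/(-30); at t = 0 this is -27/80.

-27/80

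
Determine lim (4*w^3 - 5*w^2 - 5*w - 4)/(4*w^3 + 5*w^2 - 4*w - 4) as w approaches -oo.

Numerator and denominator both have degree 3.
Dividing every term by w^3, all lower-order terms vanish and the limit is the ratio of leading coefficients, 4/(4) = 1.

1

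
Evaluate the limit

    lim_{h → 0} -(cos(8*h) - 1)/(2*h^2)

16

Direct substitution gives 0/0.
Apply L'Hôpital: lim (-8*sin(8*h))/(-4*h), still 0/0.
After 2 applications of L'Hôpital's rule the quotient is (-64*cos(8*h))/(-4); substituting h = 0 gives 16.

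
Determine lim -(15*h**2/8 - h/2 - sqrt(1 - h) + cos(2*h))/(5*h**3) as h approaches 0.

Substitution gives 0/0; apply L'Hôpital's rule 3 times.
After differentiating numerator and denominator 3 times the quotient is (8*sin(2*h) + 3/(8*(1 - h)^(5/2)))/(-30); at h = 0 this is -1/80.

-1/80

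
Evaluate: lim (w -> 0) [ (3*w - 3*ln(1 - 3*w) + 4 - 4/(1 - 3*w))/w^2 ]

-45/2

Substitution gives 0/0 (the numerator vanishes to order 2).
Expand each term to order w^2: the coefficient of w^2 in -4·1/(1 - 3w) is -36 and in -3·ln(1 - 3w) is 27/2.
Lower-order terms cancel with the polynomial part, so the numerator is (-45/2)·w^2 + o(w^2), and the limit is (-45/2)/(1) = -45/2.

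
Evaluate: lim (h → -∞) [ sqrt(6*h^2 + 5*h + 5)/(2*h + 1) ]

For large |h|, √(6*h^2 + 5*h + 5) ≈ √6·|h| and the denominator ≈ 2h.
Since h → −∞, |h| = −h, giving −√6/(2) = -√(6)/2.

-√(6)/2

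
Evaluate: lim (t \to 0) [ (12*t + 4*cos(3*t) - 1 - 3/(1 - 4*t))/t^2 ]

Substitution gives 0/0; apply L'Hôpital's rule 2 times.
After differentiating numerator and denominator 2 times the quotient is (-36*cos(3*t) + 96/(4*t - 1)^3)/(2); at t = 0 this is -66.

-66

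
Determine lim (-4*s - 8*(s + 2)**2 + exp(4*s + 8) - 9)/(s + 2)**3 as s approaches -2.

32/3

Direct substitution gives 0/0.
Apply L'Hôpital: lim (-16*s + 4*e^(4*s + 8) - 36)/(3*(s + 2)^2), still 0/0.
Apply L'Hôpital: lim (16*e^(4*s + 8) - 16)/(6*s + 12), still 0/0.
After 3 applications of L'Hôpital's rule the quotient is (64*e^(4*s + 8))/(6); substituting s = -2 gives 32/3.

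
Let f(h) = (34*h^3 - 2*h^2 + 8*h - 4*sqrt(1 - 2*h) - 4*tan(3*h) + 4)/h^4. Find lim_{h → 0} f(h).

Substitution gives 0/0; apply L'Hôpital's rule 4 times.
After differentiating numerator and denominator 4 times the quotient is (2592*tan(3*h)/cos(3*h)^2 - 7776*tan(3*h)/cos(3*h)^4 + 60/(1 - 2*h)^(7/2))/(24); at h = 0 this is 5/2.

5/2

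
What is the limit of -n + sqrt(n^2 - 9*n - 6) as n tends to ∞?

An ∞ − ∞ form. Rationalising with the conjugate, the difference becomes (-9n - 6) / (√(n^2 - 9*n - 6) + n).
For large n the denominator behaves like 2·n, so the quotient tends to -9/2 = -9/2.

-9/2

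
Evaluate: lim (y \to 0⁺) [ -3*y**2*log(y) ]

0

This is a 0·(−∞) form. Rewrite as -3·ln(y) / y^(−2) and apply L'Hôpital:
the derivative quotient is -3·(1/y) / (−2·y^(−3)) = (3/2)·y^2 → 0.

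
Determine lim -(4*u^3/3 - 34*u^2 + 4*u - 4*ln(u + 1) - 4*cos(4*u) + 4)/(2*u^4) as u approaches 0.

125/6

Substitution gives 0/0; apply L'Hôpital's rule 4 times.
After differentiating numerator and denominator 4 times the quotient is (-1024*cos(4*u) + 24/(u + 1)^4)/(-48); at u = 0 this is 125/6.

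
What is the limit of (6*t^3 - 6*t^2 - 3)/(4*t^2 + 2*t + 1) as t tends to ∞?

∞

The numerator has higher degree (3 > 2); the quotient behaves like (6/(4))·t^1 for large |t|.
As t → +∞ this diverges to ∞.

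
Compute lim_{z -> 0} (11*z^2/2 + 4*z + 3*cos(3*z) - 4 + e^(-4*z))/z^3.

Substitution gives 0/0 (the numerator vanishes to order 3).
Expand each term to order z^3: the coefficient of z^3 in e^(-4z) is -32/3 and in 3·cos(3z) is 0.
Lower-order terms cancel with the polynomial part, so the numerator is (-32/3)·z^3 + o(z^3), and the limit is (-32/3)/(1) = -32/3.

-32/3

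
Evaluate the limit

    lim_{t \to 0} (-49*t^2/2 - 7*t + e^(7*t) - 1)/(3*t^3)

Direct substitution gives 0/0.
Apply L'Hôpital: lim (-49*t + 7*e^(7*t) - 7)/(9*t^2), still 0/0.
Apply L'Hôpital: lim (49*e^(7*t) - 49)/(18*t), still 0/0.
After 3 applications of L'Hôpital's rule the quotient is (343*e^(7*t))/(18); substituting t = 0 gives 343/18.

343/18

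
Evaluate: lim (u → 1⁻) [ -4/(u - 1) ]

As u → 1⁻, (u - 1) → 0⁻, so (u - 1)^1 → 0⁻ and -4/(u - 1)^1 → ∞.

∞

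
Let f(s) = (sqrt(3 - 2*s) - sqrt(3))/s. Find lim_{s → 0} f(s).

Substitution gives 0/0. Multiply numerator and denominator by the conjugate √(3 - 2s) + √3.
The numerator becomes (3 - 2s) − 3 = -2s, so the expression simplifies to -2/(√(3 - 2s) + √3).
Letting s → 0 gives -2/(2√3) = -√(3)/3.

-√(3)/3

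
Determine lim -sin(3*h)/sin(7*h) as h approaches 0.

Substitution gives 0/0.
Divide numerator and denominator by h: sin(3h)/h → 3 and sin(7h)/h → 7, so the limit is -1·3/7 = -3/7.

-3/7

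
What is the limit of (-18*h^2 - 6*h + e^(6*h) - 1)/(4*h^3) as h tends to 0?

Direct substitution gives 0/0.
Apply L'Hôpital: lim (-36*h + 6*e^(6*h) - 6)/(12*h^2), still 0/0.
Apply L'Hôpital: lim (36*e^(6*h) - 36)/(24*h), still 0/0.
After 3 applications of L'Hôpital's rule the quotient is (216*e^(6*h))/(24); substituting h = 0 gives 9.

9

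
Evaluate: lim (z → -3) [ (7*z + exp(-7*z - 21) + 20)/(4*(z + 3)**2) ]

49/8

Direct substitution gives 0/0.
Apply L'Hôpital: lim (7 - 7*e^(-7*z - 21))/(8*z + 24), still 0/0.
After 2 applications of L'Hôpital's rule the quotient is (49*e^(-7*z - 21))/(8); substituting z = -3 gives 49/8.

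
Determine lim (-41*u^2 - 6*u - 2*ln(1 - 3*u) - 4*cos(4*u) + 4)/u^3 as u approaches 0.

Substitution gives 0/0; apply L'Hôpital's rule 3 times.
After differentiating numerator and denominator 3 times the quotient is (-256*sin(4*u) - 108/(3*u - 1)^3)/(6); at u = 0 this is 18.

18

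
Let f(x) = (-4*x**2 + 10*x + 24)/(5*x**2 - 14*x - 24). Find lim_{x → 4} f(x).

At x = 4 both the top and bottom vanish — a removable singularity. Factoring out (x - 4) from each leaves (-4*x - 6)/(5*x + 6), which at x = 4 equals -11/13.

-11/13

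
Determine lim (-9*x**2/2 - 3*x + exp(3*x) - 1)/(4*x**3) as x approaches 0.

Direct substitution gives 0/0.
Apply L'Hôpital: lim (-9*x + 3*e^(3*x) - 3)/(12*x^2), still 0/0.
Apply L'Hôpital: lim (9*e^(3*x) - 9)/(24*x), still 0/0.
After 3 applications of L'Hôpital's rule the quotient is (27*e^(3*x))/(24); substituting x = 0 gives 9/8.

9/8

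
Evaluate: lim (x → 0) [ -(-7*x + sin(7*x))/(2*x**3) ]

Direct substitution gives 0/0.
Apply L'Hôpital: lim (7*cos(7*x) - 7)/(-6*x^2), still 0/0.
Apply L'Hôpital: lim (-49*sin(7*x))/(-12*x), still 0/0.
After 3 applications of L'Hôpital's rule the quotient is (-343*cos(7*x))/(-12); substituting x = 0 gives 343/12.

343/12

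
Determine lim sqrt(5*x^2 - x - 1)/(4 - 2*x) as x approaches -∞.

√(5)/2

For large |x|, √(5*x^2 - x - 1) ≈ √5·|x| and the denominator ≈ -2x.
Since x → −∞, |x| = −x, giving −√5/(-2) = √(5)/2.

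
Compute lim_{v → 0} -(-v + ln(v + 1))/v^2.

1/2

Direct substitution gives 0/0.
Apply L'Hôpital: lim (-1 + 1/(v + 1))/(-2*v), still 0/0.
After 2 applications of L'Hôpital's rule the quotient is (-1/(v + 1)^2)/(-2); substituting v = 0 gives 1/2.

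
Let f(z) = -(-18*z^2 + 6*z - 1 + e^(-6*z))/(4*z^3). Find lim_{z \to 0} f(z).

9

Direct substitution gives 0/0.
Apply L'Hôpital: lim (-36*z + 6 - 6*e^(-6*z))/(-12*z^2), still 0/0.
Apply L'Hôpital: lim (-36 + 36*e^(-6*z))/(-24*z), still 0/0.
After 3 applications of L'Hôpital's rule the quotient is (-216*e^(-6*z))/(-24); substituting z = 0 gives 9.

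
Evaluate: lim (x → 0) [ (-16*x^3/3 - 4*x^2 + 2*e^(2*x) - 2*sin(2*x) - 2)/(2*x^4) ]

Substitution gives 0/0 (the numerator vanishes to order 4).
Expand each term to order x^4: the coefficient of x^4 in -2·sin(2x) is 0 and in 2·e^(2x) is 4/3.
Lower-order terms cancel with the polynomial part, so the numerator is (4/3)·x^4 + o(x^4), and the limit is (4/3)/(2) = 2/3.

2/3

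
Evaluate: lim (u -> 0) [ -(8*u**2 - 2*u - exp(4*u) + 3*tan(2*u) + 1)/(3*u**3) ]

8/9

Substitution gives 0/0 (the numerator vanishes to order 3).
Expand each term to order u^3: the coefficient of u^3 in 3·tan(2u) is 8 and in −e^(4u) is -32/3.
Lower-order terms cancel with the polynomial part, so the numerator is (-8/3)·u^3 + o(u^3), and the limit is (-8/3)/(-3) = 8/9.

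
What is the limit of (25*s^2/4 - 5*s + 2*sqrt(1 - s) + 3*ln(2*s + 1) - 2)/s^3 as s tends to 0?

Substitution gives 0/0 (the numerator vanishes to order 3).
Expand each term to order s^3: the coefficient of s^3 in 2·√(1 - s) is -1/8 and in 3·ln(1 + 2s) is 8.
Lower-order terms cancel with the polynomial part, so the numerator is (63/8)·s^3 + o(s^3), and the limit is (63/8)/(1) = 63/8.

63/8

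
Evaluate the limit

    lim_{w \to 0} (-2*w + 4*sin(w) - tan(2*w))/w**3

-10/3

Substitution gives 0/0; apply L'Hôpital's rule 3 times.
After differentiating numerator and denominator 3 times the quotient is (-4*cos(w) - 48*tan(2*w)^4 - 64*tan(2*w)^2 - 16)/(6); at w = 0 this is -10/3.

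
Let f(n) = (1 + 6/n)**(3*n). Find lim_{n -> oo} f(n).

e^(18)

Let L be the limit and take ln: ln L = lim (3n)·ln(1 + 6/n) = lim (3n)·(6/n + O(1/n²)) = 18.
Hence L = e^(18).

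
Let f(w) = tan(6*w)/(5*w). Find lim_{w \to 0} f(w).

6/5

Substitution gives 0/0.
Since tan(u)/u → 1 as u → 0, tan(6w)/(6w) → 1 and the limit is 6/5.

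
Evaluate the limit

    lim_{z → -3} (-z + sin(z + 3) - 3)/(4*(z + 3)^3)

Direct substitution gives 0/0.
Apply L'Hôpital: lim (cos(z + 3) - 1)/(12*(z + 3)^2), still 0/0.
Apply L'Hôpital: lim (-sin(z + 3))/(24*z + 72), still 0/0.
After 3 applications of L'Hôpital's rule the quotient is (-cos(z + 3))/(24); substituting z = -3 gives -1/24.

-1/24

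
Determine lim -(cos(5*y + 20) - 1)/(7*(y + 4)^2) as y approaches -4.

25/14

Direct substitution gives 0/0.
Apply L'Hôpital: lim (-5*sin(5*y + 20))/(-14*y - 56), still 0/0.
After 2 applications of L'Hôpital's rule the quotient is (-25*cos(5*y + 20))/(-14); substituting y = -4 gives 25/14.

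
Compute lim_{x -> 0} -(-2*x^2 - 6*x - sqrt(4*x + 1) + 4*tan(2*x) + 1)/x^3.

-20/3

Substitution gives 0/0 (the numerator vanishes to order 3).
Expand each term to order x^3: the coefficient of x^3 in 4·tan(2x) is 32/3 and in −√(1 + 4x) is -4.
Lower-order terms cancel with the polynomial part, so the numerator is (20/3)·x^3 + o(x^3), and the limit is (20/3)/(-1) = -20/3.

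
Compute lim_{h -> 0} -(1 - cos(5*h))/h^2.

Substitution gives 0/0.
Use (1 − cos u)/u² → 1/2 with u = 5h: the limit is 5²/(2·(-1)) = -25/2.

-25/2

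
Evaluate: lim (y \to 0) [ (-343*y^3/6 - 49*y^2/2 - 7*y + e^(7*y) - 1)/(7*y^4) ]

Direct substitution gives 0/0.
Apply L'Hôpital: lim (-343*y^2/2 - 49*y + 7*e^(7*y) - 7)/(28*y^3), still 0/0.
Apply L'Hôpital: lim (-343*y + 49*e^(7*y) - 49)/(84*y^2), still 0/0.
Apply L'Hôpital: lim (343*e^(7*y) - 343)/(168*y), still 0/0.
After 4 applications of L'Hôpital's rule the quotient is (2401*e^(7*y))/(168); substituting y = 0 gives 343/24.

343/24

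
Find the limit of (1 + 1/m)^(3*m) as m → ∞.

The base → 1 and the exponent → ∞: a 1^∞ form.
Take logarithms: (3m)·ln(1 + 1/m). Since ln(1+u) ~ u for small u, this behaves like (3m)·(1/m) → 3.
So the limit is e^(3).

e^(3)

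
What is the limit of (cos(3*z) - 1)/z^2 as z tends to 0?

Direct substitution gives 0/0.
Apply L'Hôpital: lim (-3*sin(3*z))/(2*z), still 0/0.
After 2 applications of L'Hôpital's rule the quotient is (-9*cos(3*z))/(2); substituting z = 0 gives -9/2.

-9/2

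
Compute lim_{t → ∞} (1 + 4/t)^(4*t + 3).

e^(16)

Write it as [(1 + 4/t)^t]^(4) · (1 + 4/t)^(3). The bracketed term tends to e^(4) and the second factor to 1, so the limit is e^(16).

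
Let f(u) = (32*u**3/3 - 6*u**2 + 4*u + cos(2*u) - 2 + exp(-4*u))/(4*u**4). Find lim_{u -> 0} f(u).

Substitution gives 0/0; apply L'Hôpital's rule 4 times.
After differentiating numerator and denominator 4 times the quotient is (16*cos(2*u) + 256*e^(-4*u))/(96); at u = 0 this is 17/6.

17/6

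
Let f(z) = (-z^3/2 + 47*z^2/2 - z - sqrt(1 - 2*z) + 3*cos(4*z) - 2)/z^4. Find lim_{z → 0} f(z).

Substitution gives 0/0 (the numerator vanishes to order 4).
Expand each term to order z^4: the coefficient of z^4 in −√(1 - 2z) is 5/8 and in 3·cos(4z) is 32.
Lower-order terms cancel with the polynomial part, so the numerator is (261/8)·z^4 + o(z^4), and the limit is (261/8)/(1) = 261/8.

261/8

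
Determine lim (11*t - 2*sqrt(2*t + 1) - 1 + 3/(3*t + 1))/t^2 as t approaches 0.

28

Substitution gives 0/0 (the numerator vanishes to order 2).
Expand each term to order t^2: the coefficient of t^2 in 3·1/(1 + 3t) is 27 and in -2·√(1 + 2t) is 1.
Lower-order terms cancel with the polynomial part, so the numerator is (28)·t^2 + o(t^2), and the limit is (28)/(1) = 28.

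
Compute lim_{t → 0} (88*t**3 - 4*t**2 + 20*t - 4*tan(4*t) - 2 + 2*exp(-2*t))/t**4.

Substitution gives 0/0 (the numerator vanishes to order 4).
Expand each term to order t^4: the coefficient of t^4 in -4·tan(4t) is 0 and in 2·e^(-2t) is 4/3.
Lower-order terms cancel with the polynomial part, so the numerator is (4/3)·t^4 + o(t^4), and the limit is (4/3)/(1) = 4/3.

4/3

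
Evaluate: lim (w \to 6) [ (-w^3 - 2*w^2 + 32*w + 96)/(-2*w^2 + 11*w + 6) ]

Direct substitution gives 0/0, so factor. Both numerator and denominator have (w - 6) as a factor.
After cancelling, the expression reduces to (-w^2 - 8*w - 16)/(-2*w - 1).
Substituting w = 6 gives 100/13.

100/13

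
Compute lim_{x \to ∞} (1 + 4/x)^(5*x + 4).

e^(20)

Let L be the limit and take ln: ln L = lim (5x + 4)·ln(1 + 4/x) = lim (5x + 4)·(4/x + O(1/x²)) = 20.
Hence L = e^(20).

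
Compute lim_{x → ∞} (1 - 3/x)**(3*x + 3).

e^(-9)

The base → 1 and the exponent → ∞: a 1^∞ form.
Take logarithms: (3x + 3)·ln(1 - 3/x). Since ln(1+u) ~ u for small u, this behaves like (3x)·(-3/x) → -9.
So the limit is e^(-9).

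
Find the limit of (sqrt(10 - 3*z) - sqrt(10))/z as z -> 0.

-3*√(10)/20

A 0/0 form; rationalise with √(10 - 3z) + √10. This collapses the numerator to -3z, leaving -3/(√(10 - 3z) + √10) → -3/(2√10) = -3*√(10)/20.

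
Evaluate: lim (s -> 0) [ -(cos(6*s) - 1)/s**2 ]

18

Direct substitution gives 0/0.
Apply L'Hôpital: lim (-6*sin(6*s))/(-2*s), still 0/0.
After 2 applications of L'Hôpital's rule the quotient is (-36*cos(6*s))/(-2); substituting s = 0 gives 18.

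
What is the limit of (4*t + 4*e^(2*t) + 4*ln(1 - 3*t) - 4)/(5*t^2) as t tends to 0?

Substitution gives 0/0; apply L'Hôpital's rule 2 times.
After differentiating numerator and denominator 2 times the quotient is (16*e^(2*t) - 36/(3*t - 1)^2)/(10); at t = 0 this is -2.

-2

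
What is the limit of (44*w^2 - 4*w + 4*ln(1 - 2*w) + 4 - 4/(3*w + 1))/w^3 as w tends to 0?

292/3

Substitution gives 0/0 (the numerator vanishes to order 3).
Expand each term to order w^3: the coefficient of w^3 in -4·1/(1 + 3w) is 108 and in 4·ln(1 - 2w) is -32/3.
Lower-order terms cancel with the polynomial part, so the numerator is (292/3)·w^3 + o(w^3), and the limit is (292/3)/(1) = 292/3.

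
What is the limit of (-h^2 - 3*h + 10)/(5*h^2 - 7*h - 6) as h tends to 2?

-7/13

Direct substitution gives 0/0, so factor. Both numerator and denominator have (h - 2) as a factor.
After cancelling, the expression reduces to (-h - 5)/(5*h + 3).
Substituting h = 2 gives -7/13.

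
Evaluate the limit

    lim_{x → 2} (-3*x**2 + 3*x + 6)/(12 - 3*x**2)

3/4

Since x = 2 makes numerator and denominator zero, (x - 2) divides both.
Cancelling it gives (-3*x - 3)/(-3*x - 6); now plug in x = 2 to get 3/4.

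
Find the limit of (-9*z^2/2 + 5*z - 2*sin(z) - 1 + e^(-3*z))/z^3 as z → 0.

-25/6

Substitution gives 0/0; apply L'Hôpital's rule 3 times.
After differentiating numerator and denominator 3 times the quotient is (2*cos(z) - 27*e^(-3*z))/(6); at z = 0 this is -25/6.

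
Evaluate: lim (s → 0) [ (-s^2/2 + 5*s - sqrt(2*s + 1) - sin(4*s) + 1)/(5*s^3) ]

Substitution gives 0/0 (the numerator vanishes to order 3).
Expand each term to order s^3: the coefficient of s^3 in −√(1 + 2s) is -1/2 and in −sin(4s) is 32/3.
Lower-order terms cancel with the polynomial part, so the numerator is (61/6)·s^3 + o(s^3), and the limit is (61/6)/(5) = 61/30.

61/30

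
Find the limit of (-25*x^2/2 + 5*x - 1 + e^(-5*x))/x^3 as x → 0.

-125/6

Direct substitution gives 0/0.
Apply L'Hôpital: lim (-25*x + 5 - 5*e^(-5*x))/(3*x^2), still 0/0.
Apply L'Hôpital: lim (-25 + 25*e^(-5*x))/(6*x), still 0/0.
After 3 applications of L'Hôpital's rule the quotient is (-125*e^(-5*x))/(6); substituting x = 0 gives -125/6.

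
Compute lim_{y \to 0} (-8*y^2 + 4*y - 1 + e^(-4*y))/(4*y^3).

Direct substitution gives 0/0.
Apply L'Hôpital: lim (-16*y + 4 - 4*e^(-4*y))/(12*y^2), still 0/0.
Apply L'Hôpital: lim (-16 + 16*e^(-4*y))/(24*y), still 0/0.
After 3 applications of L'Hôpital's rule the quotient is (-64*e^(-4*y))/(24); substituting y = 0 gives -8/3.

-8/3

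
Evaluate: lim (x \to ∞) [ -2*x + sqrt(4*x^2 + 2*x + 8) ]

An ∞ − ∞ form. Rationalising with the conjugate, the difference becomes (2x + 8) / (√(4*x^2 + 2*x + 8) + 2x).
For large x the denominator behaves like 2·2x, so the quotient tends to 2/4 = 1/2.

1/2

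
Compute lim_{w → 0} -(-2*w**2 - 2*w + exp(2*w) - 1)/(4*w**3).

-1/3

Direct substitution gives 0/0.
Apply L'Hôpital: lim (-4*w + 2*e^(2*w) - 2)/(-12*w^2), still 0/0.
Apply L'Hôpital: lim (4*e^(2*w) - 4)/(-24*w), still 0/0.
After 3 applications of L'Hôpital's rule the quotient is (8*e^(2*w))/(-24); substituting w = 0 gives -1/3.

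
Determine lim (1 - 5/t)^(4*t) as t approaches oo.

e^(-20)

The base → 1 and the exponent → ∞: a 1^∞ form.
Take logarithms: (4t)·ln(1 - 5/t). Since ln(1+u) ~ u for small u, this behaves like (4t)·(-5/t) → -20.
So the limit is e^(-20).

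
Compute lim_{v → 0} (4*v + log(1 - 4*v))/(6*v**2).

Direct substitution gives 0/0.
Apply L'Hôpital: lim (4 - 4/(1 - 4*v))/(12*v), still 0/0.
After 2 applications of L'Hôpital's rule the quotient is (-16/(1 - 4*v)^2)/(12); substituting v = 0 gives -4/3.

-4/3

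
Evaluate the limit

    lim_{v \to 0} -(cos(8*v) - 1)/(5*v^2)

32/5

Direct substitution gives 0/0.
Apply L'Hôpital: lim (-8*sin(8*v))/(-10*v), still 0/0.
After 2 applications of L'Hôpital's rule the quotient is (-64*cos(8*v))/(-10); substituting v = 0 gives 32/5.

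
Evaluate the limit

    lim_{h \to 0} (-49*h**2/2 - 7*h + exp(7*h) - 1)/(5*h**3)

Direct substitution gives 0/0.
Apply L'Hôpital: lim (-49*h + 7*e^(7*h) - 7)/(15*h^2), still 0/0.
Apply L'Hôpital: lim (49*e^(7*h) - 49)/(30*h), still 0/0.
After 3 applications of L'Hôpital's rule the quotient is (343*e^(7*h))/(30); substituting h = 0 gives 343/30.

343/30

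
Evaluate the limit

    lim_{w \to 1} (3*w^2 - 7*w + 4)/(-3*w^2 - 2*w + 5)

At w = 1 both the top and bottom vanish — a removable singularity. Factoring out (w - 1) from each leaves (3*w - 4)/(-3*w - 5), which at w = 1 equals 1/8.

1/8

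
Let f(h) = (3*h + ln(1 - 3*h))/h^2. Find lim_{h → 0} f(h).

Direct substitution gives 0/0.
Apply L'Hôpital: lim (3 - 3/(1 - 3*h))/(2*h), still 0/0.
After 2 applications of L'Hôpital's rule the quotient is (-9/(1 - 3*h)^2)/(2); substituting h = 0 gives -9/2.

-9/2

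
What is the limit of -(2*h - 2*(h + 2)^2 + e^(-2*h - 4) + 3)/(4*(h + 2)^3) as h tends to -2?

1/3

Direct substitution gives 0/0.
Apply L'Hôpital: lim (-4*h - 2*e^(-2*h - 4) - 6)/(-12*(h + 2)^2), still 0/0.
Apply L'Hôpital: lim (4*e^(-2*h - 4) - 4)/(-24*h - 48), still 0/0.
After 3 applications of L'Hôpital's rule the quotient is (-8*e^(-2*h - 4))/(-24); substituting h = -2 gives 1/3.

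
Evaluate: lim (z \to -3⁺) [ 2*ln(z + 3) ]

-∞

As z → -3⁺, z + 3 → 0⁺ and ln(z + 3) → −∞.
Multiplying by 2 gives -∞.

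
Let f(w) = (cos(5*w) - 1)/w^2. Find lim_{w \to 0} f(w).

-25/2

Direct substitution gives 0/0.
Apply L'Hôpital: lim (-5*sin(5*w))/(2*w), still 0/0.
After 2 applications of L'Hôpital's rule the quotient is (-25*cos(5*w))/(2); substituting w = 0 gives -25/2.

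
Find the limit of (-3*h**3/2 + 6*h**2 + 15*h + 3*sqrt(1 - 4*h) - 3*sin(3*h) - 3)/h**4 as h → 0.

Substitution gives 0/0 (the numerator vanishes to order 4).
Expand each term to order h^4: the coefficient of h^4 in 3·√(1 - 4h) is -30 and in -3·sin(3h) is 0.
Lower-order terms cancel with the polynomial part, so the numerator is (-30)·h^4 + o(h^4), and the limit is (-30)/(1) = -30.

-30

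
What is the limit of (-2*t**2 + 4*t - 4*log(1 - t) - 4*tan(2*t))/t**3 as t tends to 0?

-28/3

Substitution gives 0/0; apply L'Hôpital's rule 3 times.
After differentiating numerator and denominator 3 times the quotient is (-128*tan(2*t)^2/cos(2*t)^2 - 64/cos(2*t)^4 - 8/(t - 1)^3)/(6); at t = 0 this is -28/3.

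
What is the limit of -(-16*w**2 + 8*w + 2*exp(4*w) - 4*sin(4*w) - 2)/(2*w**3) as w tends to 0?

Substitution gives 0/0 (the numerator vanishes to order 3).
Expand each term to order w^3: the coefficient of w^3 in -4·sin(4w) is 128/3 and in 2·e^(4w) is 64/3.
Lower-order terms cancel with the polynomial part, so the numerator is (64)·w^3 + o(w^3), and the limit is (64)/(-2) = -32.

-32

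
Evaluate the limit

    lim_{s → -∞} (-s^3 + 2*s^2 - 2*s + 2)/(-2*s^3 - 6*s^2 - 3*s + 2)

Numerator and denominator both have degree 3.
Dividing every term by s^3, all lower-order terms vanish and the limit is the ratio of leading coefficients, -1/(-2) = 1/2.

1/2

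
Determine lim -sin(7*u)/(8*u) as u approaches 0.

-7/8

Substitution gives 0/0.
Write it as (7/(-8))·sin(7u)/(7u); since sin(θ)/θ → 1, the limit is -7/8.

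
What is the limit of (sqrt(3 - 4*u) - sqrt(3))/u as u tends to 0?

-2*√(3)/3

Substitution gives 0/0. Multiply numerator and denominator by the conjugate √(3 - 4u) + √3.
The numerator becomes (3 - 4u) − 3 = -4u, so the expression simplifies to -4/(√(3 - 4u) + √3).
Letting u → 0 gives -4/(2√3) = -2*√(3)/3.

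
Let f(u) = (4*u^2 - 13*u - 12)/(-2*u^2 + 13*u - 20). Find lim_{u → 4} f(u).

At u = 4 both the top and bottom vanish — a removable singularity. Factoring out (u - 4) from each leaves (4*u + 3)/(5 - 2*u), which at u = 4 equals -19/3.

-19/3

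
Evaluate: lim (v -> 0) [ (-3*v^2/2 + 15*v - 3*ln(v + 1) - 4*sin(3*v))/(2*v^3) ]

Substitution gives 0/0 (the numerator vanishes to order 3).
Expand each term to order v^3: the coefficient of v^3 in -4·sin(3v) is 18 and in -3·ln(1 + v) is -1.
Lower-order terms cancel with the polynomial part, so the numerator is (17)·v^3 + o(v^3), and the limit is (17)/(2) = 17/2.

17/2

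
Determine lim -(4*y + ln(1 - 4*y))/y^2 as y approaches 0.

8

Direct substitution gives 0/0.
Apply L'Hôpital: lim (4 - 4/(1 - 4*y))/(-2*y), still 0/0.
After 2 applications of L'Hôpital's rule the quotient is (-16/(1 - 4*y)^2)/(-2); substituting y = 0 gives 8.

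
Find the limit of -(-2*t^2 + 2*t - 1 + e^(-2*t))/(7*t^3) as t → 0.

4/21

Direct substitution gives 0/0.
Apply L'Hôpital: lim (-4*t + 2 - 2*e^(-2*t))/(-21*t^2), still 0/0.
Apply L'Hôpital: lim (-4 + 4*e^(-2*t))/(-42*t), still 0/0.
After 3 applications of L'Hôpital's rule the quotient is (-8*e^(-2*t))/(-42); substituting t = 0 gives 4/21.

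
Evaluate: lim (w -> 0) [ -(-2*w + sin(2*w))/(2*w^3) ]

2/3

Direct substitution gives 0/0.
Apply L'Hôpital: lim (2*cos(2*w) - 2)/(-6*w^2), still 0/0.
Apply L'Hôpital: lim (-4*sin(2*w))/(-12*w), still 0/0.
After 3 applications of L'Hôpital's rule the quotient is (-8*cos(2*w))/(-12); substituting w = 0 gives 2/3.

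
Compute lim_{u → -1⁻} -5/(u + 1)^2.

As u → -1⁻, (u + 1) → 0⁻, so (u + 1)^2 → 0⁺ and -5/(u + 1)^2 → -∞.

-∞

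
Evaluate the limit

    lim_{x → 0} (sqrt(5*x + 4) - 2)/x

A 0/0 form; rationalise with √(4 + 5x) + √4. This collapses the numerator to 5x, leaving 5/(√(4 + 5x) + √4) → 5/(2√4) = 5/4.

5/4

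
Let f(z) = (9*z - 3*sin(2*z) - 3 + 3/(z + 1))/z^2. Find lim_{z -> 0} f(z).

3

Substitution gives 0/0; apply L'Hôpital's rule 2 times.
After differentiating numerator and denominator 2 times the quotient is (12*sin(2*z) + 6/(z + 1)^3)/(2); at z = 0 this is 3.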